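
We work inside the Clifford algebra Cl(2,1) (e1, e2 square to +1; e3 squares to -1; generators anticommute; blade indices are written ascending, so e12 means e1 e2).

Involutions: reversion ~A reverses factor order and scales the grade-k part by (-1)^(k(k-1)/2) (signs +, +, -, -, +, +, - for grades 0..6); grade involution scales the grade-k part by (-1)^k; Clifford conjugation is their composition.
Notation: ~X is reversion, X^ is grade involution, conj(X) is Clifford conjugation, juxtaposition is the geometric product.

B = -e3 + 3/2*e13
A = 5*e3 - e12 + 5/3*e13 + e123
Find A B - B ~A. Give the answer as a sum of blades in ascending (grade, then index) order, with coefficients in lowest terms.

first term: 15/2 + 55/6*e1 - 3/2*e2 + e12 + 3/2*e23 + e123
second term: 5/2 - 35/6*e1 + 3/2*e2 - e12 + 3/2*e23 - e123
Answer: 5 + 15*e1 - 3*e2 + 2*e12 + 2*e123


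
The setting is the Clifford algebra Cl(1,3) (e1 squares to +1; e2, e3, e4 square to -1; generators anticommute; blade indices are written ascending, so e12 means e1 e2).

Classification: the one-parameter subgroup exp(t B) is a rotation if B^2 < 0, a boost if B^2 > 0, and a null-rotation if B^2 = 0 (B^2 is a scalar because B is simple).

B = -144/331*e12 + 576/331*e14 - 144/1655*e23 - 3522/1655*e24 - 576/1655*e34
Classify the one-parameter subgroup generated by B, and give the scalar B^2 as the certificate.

B^2 term by term: the squares give (-144/331)^2*(e12)^2 + (576/331)^2*(e14)^2 + (-144/1655)^2*(e23)^2 + (-3522/1655)^2*(e24)^2 + (-576/1655)^2*(e34)^2 = 20736/109561*(+1) + 331776/109561*(+1) + 20736/2739025*(-1) + 12404484/2739025*(-1) + 331776/2739025*(-1) = -36/25 (each basis 2-blade squares to minus the product of its generators' squares); cross terms between blades sharing an index anticommute and cancel; the commuting (index-disjoint) pairs give grade-4 terms 2*c*c'*(blade product), which cancel blade by blade — e1234: 165888/547805 - 165888/547805 = 0 — confirming B is simple. So B^2 = -36/25.
Answer: rotation, certificate B^2 = -36/25. The scalar -36/25 is the complete invariant here: its sign names the subgroup type.


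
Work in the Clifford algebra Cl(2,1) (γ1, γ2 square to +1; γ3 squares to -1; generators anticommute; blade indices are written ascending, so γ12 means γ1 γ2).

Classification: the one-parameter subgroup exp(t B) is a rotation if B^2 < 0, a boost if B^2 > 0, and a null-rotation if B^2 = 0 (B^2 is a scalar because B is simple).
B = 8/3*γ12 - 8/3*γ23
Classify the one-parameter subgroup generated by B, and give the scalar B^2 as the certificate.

B^2 term by term: the squares give (8/3)^2*(γ12)^2 + (-8/3)^2*(γ23)^2 = 64/9*(-1) + 64/9*(+1) = 0 (each basis 2-blade squares to minus the product of its generators' squares); cross terms between blades sharing an index anticommute and cancel. So B^2 = 0.
Answer: null-rotation, certificate B^2 = 0. B^2 = 0 is basis-independent, so its sign is the whole story.


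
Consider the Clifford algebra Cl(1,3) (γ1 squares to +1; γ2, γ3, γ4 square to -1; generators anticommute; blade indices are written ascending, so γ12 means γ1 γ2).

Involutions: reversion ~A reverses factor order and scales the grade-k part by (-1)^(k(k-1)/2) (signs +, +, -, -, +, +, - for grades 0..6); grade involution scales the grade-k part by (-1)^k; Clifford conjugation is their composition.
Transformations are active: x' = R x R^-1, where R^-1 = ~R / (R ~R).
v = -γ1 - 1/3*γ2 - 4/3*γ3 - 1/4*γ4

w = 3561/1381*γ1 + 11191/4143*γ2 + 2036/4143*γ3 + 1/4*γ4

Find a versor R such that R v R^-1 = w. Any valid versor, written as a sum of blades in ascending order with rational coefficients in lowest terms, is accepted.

Why this works: both vectors square to -137/144, so q(v) = q(w) and R = v + w = 2180/1381*γ1 + 3270/1381*γ2 - 3488/4143*γ3 carries v to w — its own direction survives, the complement (v - w)/2 flips.
Answer: 2180/1381*γ1 + 3270/1381*γ2 - 3488/4143*γ3


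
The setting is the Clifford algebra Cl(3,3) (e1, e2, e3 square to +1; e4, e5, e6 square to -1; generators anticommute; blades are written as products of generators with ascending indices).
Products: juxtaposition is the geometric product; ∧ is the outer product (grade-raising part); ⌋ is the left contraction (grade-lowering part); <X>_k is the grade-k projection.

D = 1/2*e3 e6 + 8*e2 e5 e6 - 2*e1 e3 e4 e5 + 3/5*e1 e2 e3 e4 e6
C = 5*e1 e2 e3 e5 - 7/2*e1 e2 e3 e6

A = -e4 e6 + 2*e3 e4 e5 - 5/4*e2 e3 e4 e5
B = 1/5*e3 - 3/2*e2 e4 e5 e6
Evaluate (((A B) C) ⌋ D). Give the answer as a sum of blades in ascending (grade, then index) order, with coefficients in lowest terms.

step 1: 3/2*e2 e5 + 15/8*e3 e6 + 2/5*e4 e5 - 3*e2 e3 e6 - 1/4*e2 e4 e5 - 1/5*e3 e4 e6
step 2: -21/2*e1 - 105/16*e1 e2 - 15/2*e1 e3 - 7/10*e1 e2 e4 - 5/4*e1 e3 e4 + 15*e1 e5 e6 - 2*e1 e2 e3 e4 + 75/8*e1 e2 e5 e6 - 21/4*e1 e3 e5 e6 + e1 e2 e4 e5 e6 - 7/8*e1 e3 e4 e5 e6 - 7/5*e1 e2 e3 e4 e5 e6
step 3: 5/2*e5 + 6/5*e6 - 3/4*e2 e6 + 21/50*e3 e6 - 15*e4 e5 - 9/2*e2 e4 e6 + 21*e3 e4 e5 + 63/16*e3 e4 e6 - 63/10*e2 e3 e4 e6
Answer: 5/2*e5 + 6/5*e6 - 3/4*e2 e6 + 21/50*e3 e6 - 15*e4 e5 - 9/2*e2 e4 e6 + 21*e3 e4 e5 + 63/16*e3 e4 e6 - 63/10*e2 e3 e4 e6


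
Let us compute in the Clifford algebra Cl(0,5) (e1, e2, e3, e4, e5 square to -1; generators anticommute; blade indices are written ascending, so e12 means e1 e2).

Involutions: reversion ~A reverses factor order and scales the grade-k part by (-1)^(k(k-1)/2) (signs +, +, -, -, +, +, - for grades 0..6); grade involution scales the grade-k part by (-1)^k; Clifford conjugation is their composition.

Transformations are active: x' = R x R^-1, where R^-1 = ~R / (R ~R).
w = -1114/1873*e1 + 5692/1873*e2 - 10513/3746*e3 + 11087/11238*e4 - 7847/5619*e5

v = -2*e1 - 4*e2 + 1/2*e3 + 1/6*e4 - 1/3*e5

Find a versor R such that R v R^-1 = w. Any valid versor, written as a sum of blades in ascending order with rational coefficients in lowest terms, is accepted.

Sketch: the shared square -367/18 makes R = v + w = -4860/1873*e1 - 1800/1873*e2 - 4320/1873*e3 + 2160/1873*e4 - 3240/1873*e5 the natural versor; its sandwich fixes that direction, negates (v - w)/2, and sends v to w.
Answer: -4860/1873*e1 - 1800/1873*e2 - 4320/1873*e3 + 2160/1873*e4 - 3240/1873*e5


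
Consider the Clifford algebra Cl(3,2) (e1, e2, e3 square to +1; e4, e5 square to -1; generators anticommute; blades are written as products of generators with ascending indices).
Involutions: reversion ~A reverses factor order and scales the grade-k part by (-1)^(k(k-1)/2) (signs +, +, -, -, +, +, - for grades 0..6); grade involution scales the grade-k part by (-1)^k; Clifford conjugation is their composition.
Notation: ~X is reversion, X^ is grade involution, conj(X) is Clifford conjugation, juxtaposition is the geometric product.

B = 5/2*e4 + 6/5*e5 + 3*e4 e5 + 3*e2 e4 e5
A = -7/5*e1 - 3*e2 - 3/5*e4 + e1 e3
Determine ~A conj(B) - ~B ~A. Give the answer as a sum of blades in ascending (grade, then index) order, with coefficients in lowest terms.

first term: -3/2 - 9/5*e5 + 7/2*e1 e4 + 42/25*e1 e5 + 15/2*e2 e4 + 9/5*e2 e5 - 207/25*e4 e5 + 5/2*e1 e3 e4 + 6/5*e1 e3 e5 + 21/5*e1 e4 e5 + 9*e2 e4 e5 - 21/5*e1 e2 e4 e5 + 3*e1 e3 e4 e5 + 3*e1 e2 e3 e4 e5
second term: 3/2 + 9/5*e5 + 7/2*e1 e4 + 42/25*e1 e5 + 15/2*e2 e4 + 27/5*e2 e5 + 243/25*e4 e5 - 5/2*e1 e3 e4 - 6/5*e1 e3 e5 + 21/5*e1 e4 e5 + 9*e2 e4 e5 - 21/5*e1 e2 e4 e5 + 3*e1 e3 e4 e5 - 3*e1 e2 e3 e4 e5
Answer: -3 - 18/5*e5 - 18/5*e2 e5 - 18*e4 e5 + 5*e1 e3 e4 + 12/5*e1 e3 e5 + 6*e1 e2 e3 e4 e5


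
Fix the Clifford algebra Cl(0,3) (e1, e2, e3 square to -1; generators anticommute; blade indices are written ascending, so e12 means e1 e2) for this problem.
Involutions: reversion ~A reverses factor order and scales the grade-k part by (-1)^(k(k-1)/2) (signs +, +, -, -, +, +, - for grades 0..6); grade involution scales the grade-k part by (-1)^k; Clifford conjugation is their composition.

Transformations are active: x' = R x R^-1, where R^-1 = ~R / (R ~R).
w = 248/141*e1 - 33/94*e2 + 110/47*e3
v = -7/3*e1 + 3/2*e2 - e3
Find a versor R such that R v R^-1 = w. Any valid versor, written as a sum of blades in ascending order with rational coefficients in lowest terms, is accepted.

Since q(v) = q(w) = -313/36, the sum R = v + w = -27/47*e1 + 54/47*e2 + 63/47*e3 does the job whenever invertible.
Answer: -27/47*e1 + 54/47*e2 + 63/47*e3


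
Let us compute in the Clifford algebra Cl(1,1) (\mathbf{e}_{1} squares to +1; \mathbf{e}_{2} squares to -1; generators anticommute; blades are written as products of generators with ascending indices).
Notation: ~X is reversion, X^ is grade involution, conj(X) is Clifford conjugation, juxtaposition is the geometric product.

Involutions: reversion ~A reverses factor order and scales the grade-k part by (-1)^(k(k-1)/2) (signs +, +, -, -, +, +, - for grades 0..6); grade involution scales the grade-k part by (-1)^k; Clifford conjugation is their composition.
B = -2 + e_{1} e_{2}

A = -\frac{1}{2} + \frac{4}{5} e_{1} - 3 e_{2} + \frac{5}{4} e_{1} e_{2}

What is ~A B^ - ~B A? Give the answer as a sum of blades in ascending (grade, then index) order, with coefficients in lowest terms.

first term: -\frac{1}{4} - \frac{23}{5} e_{1} + \frac{34}{5} e_{2} + 2 e_{1} e_{2}
second term: -\frac{1}{4} - \frac{23}{5} e_{1} + \frac{34}{5} e_{2} - 2 e_{1} e_{2}
Answer: 4 e_{1} e_{2}


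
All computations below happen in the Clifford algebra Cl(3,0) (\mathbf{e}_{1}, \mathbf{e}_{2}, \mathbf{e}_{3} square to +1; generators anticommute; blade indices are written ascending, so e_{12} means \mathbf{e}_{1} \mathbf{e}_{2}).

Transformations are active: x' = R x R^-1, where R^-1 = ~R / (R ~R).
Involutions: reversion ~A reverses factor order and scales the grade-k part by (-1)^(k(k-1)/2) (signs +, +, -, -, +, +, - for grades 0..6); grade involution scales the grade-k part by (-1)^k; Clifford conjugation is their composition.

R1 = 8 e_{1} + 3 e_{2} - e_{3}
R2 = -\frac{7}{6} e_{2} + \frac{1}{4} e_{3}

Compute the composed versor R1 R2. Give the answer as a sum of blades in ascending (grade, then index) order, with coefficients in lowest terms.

Distribute over the terms of R2 (each basis-blade product reordered to ascending indices, repeated generators contracted through their squares):
R1 (-\frac{7}{6} e_{2}) = -\frac{7}{2} - \frac{28}{3} e_{12} - \frac{7}{6} e_{23}
R1 (\frac{1}{4} e_{3}) = -\frac{1}{4} + 2 e_{13} + \frac{3}{4} e_{23}
Summing the partial products and collecting blades:
Answer: -\frac{15}{4} - \frac{28}{3} e_{12} + 2 e_{13} - \frac{5}{12} e_{23}


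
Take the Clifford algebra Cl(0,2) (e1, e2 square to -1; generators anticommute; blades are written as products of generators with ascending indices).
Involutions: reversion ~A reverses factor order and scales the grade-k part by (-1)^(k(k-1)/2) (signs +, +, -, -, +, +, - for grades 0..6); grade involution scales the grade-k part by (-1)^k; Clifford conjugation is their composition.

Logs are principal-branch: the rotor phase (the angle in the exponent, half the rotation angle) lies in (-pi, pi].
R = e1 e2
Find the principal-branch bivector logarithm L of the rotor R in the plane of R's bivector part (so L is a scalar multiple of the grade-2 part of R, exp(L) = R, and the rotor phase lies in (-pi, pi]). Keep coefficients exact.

The scalar part of R is 0, which fixes the principal-branch rotor phase; the unit plane is then the bivector part divided by the sine of that phase, and L is that plane scaled by the phase.
Concretely: cos(phase) = 0 gives phase = ±pi/2, and since phase/sin(phase) is even the sign is immaterial: L = (phase/sin(phase)) * <R>_2 = (pi/2) * <R>_2.
Answer: pi/2*e1 e2


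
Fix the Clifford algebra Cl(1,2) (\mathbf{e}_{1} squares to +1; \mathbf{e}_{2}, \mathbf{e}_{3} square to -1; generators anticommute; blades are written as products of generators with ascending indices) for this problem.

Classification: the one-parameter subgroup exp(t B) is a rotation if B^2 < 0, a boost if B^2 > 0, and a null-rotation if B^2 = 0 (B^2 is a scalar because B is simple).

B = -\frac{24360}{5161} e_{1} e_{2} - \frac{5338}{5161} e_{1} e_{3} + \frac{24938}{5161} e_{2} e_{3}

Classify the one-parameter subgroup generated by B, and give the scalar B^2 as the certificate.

B^2 term by term: the squares give (-\frac{24360}{5161})^2*(e_{1} e_{2})^2 + (-\frac{5338}{5161})^2*(e_{1} e_{3})^2 + (\frac{24938}{5161})^2*(e_{2} e_{3})^2 = \frac{593409600}{26635921}*(+1) + \frac{28494244}{26635921}*(+1) + \frac{621903844}{26635921}*(-1) = 0 (each basis 2-blade squares to minus the product of its generators' squares); cross terms between blades sharing an index anticommute and cancel. So B^2 = 0.
Answer: null-rotation, certificate B^2 = 0. The scalar 0 is the complete invariant here: its sign names the subgroup type.


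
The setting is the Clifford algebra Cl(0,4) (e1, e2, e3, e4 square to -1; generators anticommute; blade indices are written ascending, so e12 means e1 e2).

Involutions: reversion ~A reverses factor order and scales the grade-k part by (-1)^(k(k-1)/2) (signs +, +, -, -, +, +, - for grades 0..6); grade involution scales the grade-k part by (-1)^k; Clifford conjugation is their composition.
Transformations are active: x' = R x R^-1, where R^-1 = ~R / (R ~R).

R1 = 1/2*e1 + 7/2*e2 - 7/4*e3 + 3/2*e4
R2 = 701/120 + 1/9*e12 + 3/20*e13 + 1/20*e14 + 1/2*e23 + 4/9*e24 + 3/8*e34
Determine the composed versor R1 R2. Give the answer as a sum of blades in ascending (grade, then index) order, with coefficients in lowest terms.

Distribute over the terms of R1 (each basis-blade product reordered to ascending indices, repeated generators contracted through their squares):
(1/2*e1) R2 = 701/240*e1 - 1/18*e2 - 3/40*e3 - 1/40*e4 + 1/4*e123 + 2/9*e124 + 3/16*e134
(7/2*e2) R2 = 7/18*e1 + 4907/240*e2 - 7/4*e3 - 14/9*e4 - 21/40*e123 - 7/40*e124 + 21/16*e234
(-7/4*e3) R2 = -21/80*e1 - 7/8*e2 - 4907/480*e3 + 21/32*e4 - 7/36*e123 + 7/80*e134 + 7/9*e234
(3/2*e4) R2 = 3/40*e1 + 2/3*e2 + 9/16*e3 + 701/80*e4 + 1/6*e124 + 9/40*e134 + 3/4*e234
Summing the partial products and collecting blades:
Answer: 281/90*e1 + 14531/720*e2 - 5513/480*e3 + 11287/1440*e4 - 169/360*e123 + 77/360*e124 + 1/2*e134 + 409/144*e234


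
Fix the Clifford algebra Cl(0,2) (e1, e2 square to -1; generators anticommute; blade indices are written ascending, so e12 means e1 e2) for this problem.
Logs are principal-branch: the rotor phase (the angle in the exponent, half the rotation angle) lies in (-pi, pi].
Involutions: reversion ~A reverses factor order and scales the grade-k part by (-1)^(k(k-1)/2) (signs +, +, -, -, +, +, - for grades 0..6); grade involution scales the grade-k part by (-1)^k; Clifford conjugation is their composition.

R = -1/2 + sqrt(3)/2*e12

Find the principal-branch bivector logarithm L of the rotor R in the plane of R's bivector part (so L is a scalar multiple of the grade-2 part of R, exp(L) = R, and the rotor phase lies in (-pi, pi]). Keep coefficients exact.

The scalar part of R is -1/2, which fixes the principal-branch rotor phase; the unit plane is then the bivector part divided by the sine of that phase, and L is that plane scaled by the phase.
Concretely: cos(phase) = -1/2 gives phase = ±2*pi/3, and since phase/sin(phase) is even the sign is immaterial: L = (phase/sin(phase)) * <R>_2 = (4*sqrt(3)*pi/9) * <R>_2.
Answer: 2*pi/3*e12


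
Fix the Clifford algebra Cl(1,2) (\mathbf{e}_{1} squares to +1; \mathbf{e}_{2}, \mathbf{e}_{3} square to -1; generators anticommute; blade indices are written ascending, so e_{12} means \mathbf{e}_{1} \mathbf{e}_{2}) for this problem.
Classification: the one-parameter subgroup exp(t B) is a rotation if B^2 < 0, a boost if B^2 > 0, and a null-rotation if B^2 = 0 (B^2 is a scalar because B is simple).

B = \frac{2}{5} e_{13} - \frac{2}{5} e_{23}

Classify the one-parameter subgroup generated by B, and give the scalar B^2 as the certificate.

B^2 term by term: the squares give (\frac{2}{5})^2*(e_{13})^2 + (-\frac{2}{5})^2*(e_{23})^2 = \frac{4}{25}*(+1) + \frac{4}{25}*(-1) = 0 (each basis 2-blade squares to minus the product of its generators' squares); cross terms between blades sharing an index anticommute and cancel. So B^2 = 0.
Answer: null-rotation, certificate B^2 = 0. Check the certificate: B^2 = 0, and that sign is decisive whatever form B takes.


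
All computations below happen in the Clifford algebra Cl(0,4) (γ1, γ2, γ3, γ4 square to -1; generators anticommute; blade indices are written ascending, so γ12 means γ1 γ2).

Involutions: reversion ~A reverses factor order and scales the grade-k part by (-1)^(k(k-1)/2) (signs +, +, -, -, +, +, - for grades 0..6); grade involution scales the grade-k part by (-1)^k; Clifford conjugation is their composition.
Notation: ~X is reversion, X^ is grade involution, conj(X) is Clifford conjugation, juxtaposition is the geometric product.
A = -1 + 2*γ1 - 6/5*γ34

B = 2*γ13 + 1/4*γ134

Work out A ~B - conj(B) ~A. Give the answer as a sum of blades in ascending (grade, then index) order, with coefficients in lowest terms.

first term: -3/10*γ1 + 4*γ3 + 2*γ13 + 12/5*γ14 + 1/2*γ34 + 1/4*γ134
second term: -3/10*γ1 - 4*γ3 + 2*γ13 + 12/5*γ14 - 1/2*γ34 - 1/4*γ134
Answer: 8*γ3 + γ34 + 1/2*γ134


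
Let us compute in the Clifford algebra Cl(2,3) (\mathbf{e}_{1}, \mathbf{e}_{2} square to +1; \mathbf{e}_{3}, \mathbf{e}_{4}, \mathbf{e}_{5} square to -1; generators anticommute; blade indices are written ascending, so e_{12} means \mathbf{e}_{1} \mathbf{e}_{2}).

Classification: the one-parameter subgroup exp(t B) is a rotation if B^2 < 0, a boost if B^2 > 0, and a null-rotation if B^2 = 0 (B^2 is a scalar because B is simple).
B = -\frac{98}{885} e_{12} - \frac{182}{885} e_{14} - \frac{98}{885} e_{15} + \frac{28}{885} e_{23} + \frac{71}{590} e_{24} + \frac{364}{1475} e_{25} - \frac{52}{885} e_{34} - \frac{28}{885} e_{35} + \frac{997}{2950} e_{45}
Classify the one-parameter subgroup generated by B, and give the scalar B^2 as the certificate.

B^2 term by term: the squares give (-\frac{98}{885})^2*(e_{12})^2 + (-\frac{182}{885})^2*(e_{14})^2 + (-\frac{98}{885})^2*(e_{15})^2 + (\frac{28}{885})^2*(e_{23})^2 + (\frac{71}{590})^2*(e_{24})^2 + (\frac{364}{1475})^2*(e_{25})^2 + (-\frac{52}{885})^2*(e_{34})^2 + (-\frac{28}{885})^2*(e_{35})^2 + (\frac{997}{2950})^2*(e_{45})^2 = \frac{9604}{783225}*(-1) + \frac{33124}{783225}*(+1) + \frac{9604}{783225}*(+1) + \frac{784}{783225}*(+1) + \frac{5041}{348100}*(+1) + \frac{132496}{2175625}*(+1) + \frac{2704}{783225}*(-1) + \frac{784}{783225}*(-1) + \frac{994009}{8702500}*(-1) = 0 (each basis 2-blade squares to minus the product of its generators' squares); cross terms between blades sharing an index anticommute and cancel; the commuting (index-disjoint) pairs give grade-4 terms 2*c*c'*(blade product), which cancel blade by blade — e_{1234}: \frac{10192}{783225} - \frac{10192}{783225} = 0; e_{1235}: \frac{5488}{783225} - \frac{5488}{783225} = 0; e_{1245}: -\frac{97706}{1305375} + \frac{132496}{1305375} - \frac{6958}{261075} = 0; e_{1345}: -\frac{10192}{783225} + \frac{10192}{783225} = 0; e_{2345}: \frac{27916}{1305375} + \frac{1988}{261075} - \frac{37856}{1305375} = 0 — confirming B is simple. So B^2 = 0.
Answer: null-rotation, certificate B^2 = 0. Check the certificate: B^2 = 0, and that sign is decisive whatever form B takes.


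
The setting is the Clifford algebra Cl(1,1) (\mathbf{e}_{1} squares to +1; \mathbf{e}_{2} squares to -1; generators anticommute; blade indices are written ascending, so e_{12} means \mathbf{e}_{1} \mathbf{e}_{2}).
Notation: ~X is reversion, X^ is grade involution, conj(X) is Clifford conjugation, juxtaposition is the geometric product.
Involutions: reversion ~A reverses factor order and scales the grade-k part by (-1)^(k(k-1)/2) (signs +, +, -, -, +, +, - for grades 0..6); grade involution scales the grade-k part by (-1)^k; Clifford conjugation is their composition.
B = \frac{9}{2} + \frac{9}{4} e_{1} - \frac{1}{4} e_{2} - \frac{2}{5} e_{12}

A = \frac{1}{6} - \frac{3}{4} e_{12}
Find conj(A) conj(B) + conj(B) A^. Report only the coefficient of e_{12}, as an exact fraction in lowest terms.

first term: \frac{21}{20} - \frac{9}{16} e_{1} + \frac{83}{48} e_{2} + \frac{413}{120} e_{12}
second term: \frac{9}{20} - \frac{9}{16} e_{1} + \frac{83}{48} e_{2} - \frac{397}{120} e_{12}
Answer: \frac{2}{15}


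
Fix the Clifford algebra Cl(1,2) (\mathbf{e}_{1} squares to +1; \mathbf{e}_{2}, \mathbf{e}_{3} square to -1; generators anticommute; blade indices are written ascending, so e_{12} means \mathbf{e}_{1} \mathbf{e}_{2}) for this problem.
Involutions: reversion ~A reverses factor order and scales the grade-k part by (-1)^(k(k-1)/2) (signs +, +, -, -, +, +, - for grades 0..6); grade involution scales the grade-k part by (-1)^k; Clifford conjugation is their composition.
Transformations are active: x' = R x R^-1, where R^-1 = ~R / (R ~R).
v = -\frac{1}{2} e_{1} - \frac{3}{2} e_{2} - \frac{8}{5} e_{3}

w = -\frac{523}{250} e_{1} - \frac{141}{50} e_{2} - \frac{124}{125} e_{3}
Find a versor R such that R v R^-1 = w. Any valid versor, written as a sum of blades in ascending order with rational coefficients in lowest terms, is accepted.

The midline construction: v and w both square to -\frac{114}{25}, so reflecting in their sum -\frac{324}{125} e_{1} - \frac{108}{25} e_{2} - \frac{324}{125} e_{3} exchanges them.
Answer: -\frac{324}{125} e_{1} - \frac{108}{25} e_{2} - \frac{324}{125} e_{3}


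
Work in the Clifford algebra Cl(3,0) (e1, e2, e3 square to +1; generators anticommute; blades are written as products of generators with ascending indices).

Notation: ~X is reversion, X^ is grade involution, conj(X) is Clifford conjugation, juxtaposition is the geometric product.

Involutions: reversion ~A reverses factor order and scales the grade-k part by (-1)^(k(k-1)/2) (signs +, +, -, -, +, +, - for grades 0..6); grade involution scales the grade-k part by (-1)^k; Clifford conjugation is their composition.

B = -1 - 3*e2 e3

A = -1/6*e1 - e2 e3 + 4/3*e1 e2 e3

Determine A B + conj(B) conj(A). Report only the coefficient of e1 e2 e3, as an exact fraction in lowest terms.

first term: -3 + 25/6*e1 + e2 e3 - 5/6*e1 e2 e3
second term: -3 - 25/6*e1 - e2 e3 - 5/6*e1 e2 e3
Answer: -5/3


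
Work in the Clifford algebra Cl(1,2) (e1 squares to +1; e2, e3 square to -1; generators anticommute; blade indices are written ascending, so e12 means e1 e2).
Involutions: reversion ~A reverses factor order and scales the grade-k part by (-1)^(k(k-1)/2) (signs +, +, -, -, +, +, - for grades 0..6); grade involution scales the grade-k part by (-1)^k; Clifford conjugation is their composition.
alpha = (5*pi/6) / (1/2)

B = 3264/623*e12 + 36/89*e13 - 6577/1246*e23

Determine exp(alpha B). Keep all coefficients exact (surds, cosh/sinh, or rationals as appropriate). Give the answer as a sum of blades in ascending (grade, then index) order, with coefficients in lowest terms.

B^2 term by term: the squares give (3264/623)^2*(e12)^2 + (36/89)^2*(e13)^2 + (-6577/1246)^2*(e23)^2 = 10653696/388129*(+1) + 1296/7921*(+1) + 43256929/1552516*(-1) = -1/4 (each basis 2-blade squares to minus the product of its generators' squares); cross terms between blades sharing an index anticommute and cancel. So B^2 = -1/4.
B^2 = -1/4 — circular case — the even/odd split gives cos and sin: l = 1/2, alpha*l = 5*pi/6, so exp(alpha B) = cos(5*pi/6) + (sin(5*pi/6)/(1/2))*B = -sqrt(3)/2 + (1)*B.
Answer: -sqrt(3)/2 + 3264/623*e12 + 36/89*e13 - 6577/1246*e23


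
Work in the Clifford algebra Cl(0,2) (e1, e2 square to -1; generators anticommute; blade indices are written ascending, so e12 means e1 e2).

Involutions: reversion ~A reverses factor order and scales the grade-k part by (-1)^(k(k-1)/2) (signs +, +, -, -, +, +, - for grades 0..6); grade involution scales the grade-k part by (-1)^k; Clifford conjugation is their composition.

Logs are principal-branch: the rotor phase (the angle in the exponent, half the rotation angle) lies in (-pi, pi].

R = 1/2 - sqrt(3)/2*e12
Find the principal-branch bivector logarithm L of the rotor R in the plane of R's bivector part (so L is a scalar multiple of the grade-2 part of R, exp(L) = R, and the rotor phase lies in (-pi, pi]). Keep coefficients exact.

The scalar part of R is 1/2, so the principal-branch rotor phase is pinned; divide the bivector part by its sine to get the unit plane — L is the phase times that plane.
Concretely: cos(phase) = 1/2 gives phase = ±pi/3, and since phase/sin(phase) is even the sign is immaterial: L = (phase/sin(phase)) * <R>_2 = (2*sqrt(3)*pi/9) * <R>_2.
Answer: -pi/3*e12


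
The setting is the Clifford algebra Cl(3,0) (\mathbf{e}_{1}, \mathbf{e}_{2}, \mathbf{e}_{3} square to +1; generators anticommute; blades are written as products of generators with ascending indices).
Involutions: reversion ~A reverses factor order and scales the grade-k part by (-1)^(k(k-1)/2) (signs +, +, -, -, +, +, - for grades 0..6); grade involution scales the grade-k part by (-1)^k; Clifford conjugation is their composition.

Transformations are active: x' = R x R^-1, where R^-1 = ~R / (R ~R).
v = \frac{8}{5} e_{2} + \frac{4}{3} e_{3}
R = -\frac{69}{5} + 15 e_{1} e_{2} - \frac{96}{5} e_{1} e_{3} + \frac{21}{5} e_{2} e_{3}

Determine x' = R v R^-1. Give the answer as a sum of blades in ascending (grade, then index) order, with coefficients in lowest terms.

~R = -\frac{69}{5} - 15 e_{1} e_{2} + \frac{96}{5} e_{1} e_{3} - \frac{21}{5} e_{2} e_{3}, and R ~R = \frac{20043}{25}, so R^-1 = ~R / (\frac{20043}{25}).
R v = -\frac{8}{5} e_{1} - \frac{412}{25} e_{2} - \frac{628}{25} e_{3} + \frac{1268}{25} e_{1} e_{2} e_{3}
Answer: \frac{19592}{33405} e_{1} + \frac{15552}{11135} e_{2} + \frac{15916}{11135} e_{3}


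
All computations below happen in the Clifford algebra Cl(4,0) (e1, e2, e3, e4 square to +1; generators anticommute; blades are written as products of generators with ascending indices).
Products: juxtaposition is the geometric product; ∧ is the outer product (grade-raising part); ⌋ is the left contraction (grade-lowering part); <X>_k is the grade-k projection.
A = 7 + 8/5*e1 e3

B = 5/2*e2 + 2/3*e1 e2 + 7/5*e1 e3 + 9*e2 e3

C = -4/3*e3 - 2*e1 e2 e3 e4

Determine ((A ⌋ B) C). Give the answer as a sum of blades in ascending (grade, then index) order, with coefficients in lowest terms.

step 1: -56/25 + 35/2*e2 + 14/3*e1 e2 + 49/5*e1 e3 + 63*e2 e3
step 2: -196/15*e1 - 84*e2 + 224/75*e3 + 126*e1 e4 - 70/3*e2 e3 - 98/5*e2 e4 + 28/3*e3 e4 - 56/9*e1 e2 e3 + 35*e1 e3 e4 + 112/25*e1 e2 e3 e4
Answer: -196/15*e1 - 84*e2 + 224/75*e3 + 126*e1 e4 - 70/3*e2 e3 - 98/5*e2 e4 + 28/3*e3 e4 - 56/9*e1 e2 e3 + 35*e1 e3 e4 + 112/25*e1 e2 e3 e4


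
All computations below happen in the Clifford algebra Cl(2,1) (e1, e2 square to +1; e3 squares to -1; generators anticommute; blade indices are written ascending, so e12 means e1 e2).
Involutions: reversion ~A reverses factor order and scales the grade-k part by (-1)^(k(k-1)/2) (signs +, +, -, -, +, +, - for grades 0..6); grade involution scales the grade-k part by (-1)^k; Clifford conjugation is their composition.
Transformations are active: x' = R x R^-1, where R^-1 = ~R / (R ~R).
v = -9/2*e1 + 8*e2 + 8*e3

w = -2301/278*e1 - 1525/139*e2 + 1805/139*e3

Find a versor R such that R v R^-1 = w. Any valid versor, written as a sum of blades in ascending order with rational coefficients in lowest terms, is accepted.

Sketch: the shared square 81/4 makes R = v + w = -1776/139*e1 - 413/139*e2 + 2917/139*e3 the natural versor; its sandwich fixes that direction, negates (v - w)/2, and sends v to w.
Answer: -1776/139*e1 - 413/139*e2 + 2917/139*e3


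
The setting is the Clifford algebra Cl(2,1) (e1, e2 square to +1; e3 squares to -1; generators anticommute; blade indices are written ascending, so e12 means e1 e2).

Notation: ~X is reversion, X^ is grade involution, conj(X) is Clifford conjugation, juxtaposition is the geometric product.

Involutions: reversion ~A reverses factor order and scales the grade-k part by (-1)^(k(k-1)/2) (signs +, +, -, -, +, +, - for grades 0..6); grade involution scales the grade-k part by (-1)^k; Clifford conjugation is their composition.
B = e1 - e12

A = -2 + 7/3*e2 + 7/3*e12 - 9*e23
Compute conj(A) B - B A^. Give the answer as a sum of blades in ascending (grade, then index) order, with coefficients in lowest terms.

first term: -7/3 - 13/3*e1 + 7/3*e2 + 13/3*e12 + 9*e13 + 9*e123
second term: 7/3 + 1/3*e1 + 7/3*e2 - 1/3*e12 + 9*e13 - 9*e123
Answer: -14/3 - 14/3*e1 + 14/3*e12 + 18*e123


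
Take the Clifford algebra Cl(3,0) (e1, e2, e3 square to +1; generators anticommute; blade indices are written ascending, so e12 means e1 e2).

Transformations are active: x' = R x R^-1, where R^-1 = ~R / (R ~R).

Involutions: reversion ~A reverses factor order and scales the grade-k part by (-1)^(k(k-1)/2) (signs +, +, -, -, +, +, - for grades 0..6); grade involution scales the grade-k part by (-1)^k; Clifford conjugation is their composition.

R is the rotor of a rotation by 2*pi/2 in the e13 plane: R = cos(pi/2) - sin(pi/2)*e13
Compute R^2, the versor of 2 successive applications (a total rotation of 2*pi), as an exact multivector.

Half-angle bookkeeping: 2 applications in e13 add up to rotor phase 2*pi/2 = pi, so R^2 = cos(pi) - sin(pi)*e13.
cos(pi) = -1 and sin(pi) = 0, so R^2 = -1. The total rotation 2*pi is 1 full turn, so every vector returns to itself, yet the rotor is -1, on the OTHER sheet of the double cover (an odd number of 2*pi turns).
Answer: -1


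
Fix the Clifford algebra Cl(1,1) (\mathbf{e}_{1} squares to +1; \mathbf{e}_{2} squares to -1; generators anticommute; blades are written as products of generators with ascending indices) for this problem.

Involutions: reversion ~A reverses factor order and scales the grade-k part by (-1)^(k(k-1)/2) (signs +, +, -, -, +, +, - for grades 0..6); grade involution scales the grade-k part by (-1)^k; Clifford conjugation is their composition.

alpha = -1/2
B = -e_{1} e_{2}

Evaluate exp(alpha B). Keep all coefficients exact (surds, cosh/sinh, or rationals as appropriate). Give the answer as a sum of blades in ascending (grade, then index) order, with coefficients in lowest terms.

B^2 = (-1)^2*(e_{1} e_{2})^2 = 1*(+1) = 1 (a basis 2-blade squares to minus the product of its generators' squares).
B^2 = 1 — since the square is positive, the closed form is hyperbolic: l = 1, alpha*l = - \frac{1}{2}, so exp(alpha B) = cosh(- \frac{1}{2}) + (sinh(- \frac{1}{2})/1)*B = \cosh{\left(\frac{1}{2} \right)} + (- \sinh{\left(\frac{1}{2} \right)})*B.
Answer: \cosh{\left(\frac{1}{2} \right)} + \sinh{\left(\frac{1}{2} \right)} e_{1} e_{2}


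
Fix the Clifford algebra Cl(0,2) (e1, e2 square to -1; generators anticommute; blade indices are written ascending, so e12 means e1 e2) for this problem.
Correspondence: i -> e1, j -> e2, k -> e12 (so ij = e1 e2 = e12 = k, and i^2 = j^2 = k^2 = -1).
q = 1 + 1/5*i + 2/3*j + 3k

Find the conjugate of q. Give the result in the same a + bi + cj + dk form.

In blades: q = 1 + 1/5*e1 + 2/3*e2 + 3*e12.
Conjugation here is Clifford conjugation: the scalar is fixed and the grade-1 and grade-2 blades all flip sign, giving 1 - 1/5*e1 - 2/3*e2 - 3*e12; translating back:
Answer: 1 - 1/5*i - 2/3*j - 3k


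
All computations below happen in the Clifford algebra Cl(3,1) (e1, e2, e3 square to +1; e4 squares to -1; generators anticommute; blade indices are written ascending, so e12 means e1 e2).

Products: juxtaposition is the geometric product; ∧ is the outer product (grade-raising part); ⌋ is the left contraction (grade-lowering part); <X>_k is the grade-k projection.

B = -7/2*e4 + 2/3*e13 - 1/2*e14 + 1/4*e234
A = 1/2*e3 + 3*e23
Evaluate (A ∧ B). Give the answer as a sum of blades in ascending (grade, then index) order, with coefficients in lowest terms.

step 1: -7/4*e34 + 1/4*e134 - 21/2*e234 - 3/2*e1234
Answer: -7/4*e34 + 1/4*e134 - 21/2*e234 - 3/2*e1234


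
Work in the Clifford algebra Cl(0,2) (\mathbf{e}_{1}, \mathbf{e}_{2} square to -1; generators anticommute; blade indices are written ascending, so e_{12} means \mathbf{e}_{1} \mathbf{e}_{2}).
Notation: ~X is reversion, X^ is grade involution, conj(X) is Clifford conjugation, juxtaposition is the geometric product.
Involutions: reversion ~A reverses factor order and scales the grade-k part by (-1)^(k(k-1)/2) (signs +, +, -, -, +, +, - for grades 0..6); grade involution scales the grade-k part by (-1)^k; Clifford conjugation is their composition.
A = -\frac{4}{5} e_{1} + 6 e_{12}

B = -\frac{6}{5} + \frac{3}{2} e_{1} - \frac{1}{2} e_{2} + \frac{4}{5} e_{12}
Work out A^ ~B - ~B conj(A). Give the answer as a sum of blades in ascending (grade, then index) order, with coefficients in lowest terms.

first term: \frac{18}{5} + \frac{51}{25} e_{1} + \frac{241}{25} e_{2} - \frac{38}{5} e_{12}
second term: -6 + \frac{51}{25} e_{1} + \frac{209}{25} e_{2} + \frac{38}{5} e_{12}
Answer: \frac{48}{5} + \frac{32}{25} e_{2} - \frac{76}{5} e_{12}


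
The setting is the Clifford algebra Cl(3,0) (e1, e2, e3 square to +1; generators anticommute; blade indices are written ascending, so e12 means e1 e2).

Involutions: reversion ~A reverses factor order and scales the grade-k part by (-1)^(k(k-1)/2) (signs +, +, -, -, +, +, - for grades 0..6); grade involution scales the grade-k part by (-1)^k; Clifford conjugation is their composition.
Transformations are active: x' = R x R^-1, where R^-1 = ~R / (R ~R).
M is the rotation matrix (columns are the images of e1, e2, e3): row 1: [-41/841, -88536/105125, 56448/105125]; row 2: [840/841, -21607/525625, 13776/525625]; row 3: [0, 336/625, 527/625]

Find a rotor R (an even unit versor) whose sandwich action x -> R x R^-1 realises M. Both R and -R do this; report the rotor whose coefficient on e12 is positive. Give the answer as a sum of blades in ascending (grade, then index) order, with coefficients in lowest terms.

Method: write R = a + b12*e12 + b13*e13 + b23*e23 with a^2 + b12^2 + b13^2 + b23^2 = 1 (so R^-1 = ~R). Expanding the columns R e_j ~R gives tr M = 4a^2 - 1 and, from the antisymmetric part, M21 - M12 = -4a*b12, M13 - M31 = 4a*b13, M32 - M23 = -4a*b23.
Here tr M = 15839/21025, so a^2 = (1 + tr M)/4 = 9216/21025 and a = ±96/145. Taking a = 96/145: M21 - M12 = 193536/105125, M13 - M31 = 56448/105125, M32 - M23 = 10752/21025, giving b12 = -504/725, b13 = 147/725, b23 = -28/145, i.e. R = 96/145 - 504/725*e12 + 147/725*e13 - 28/145*e23.
Its e12 coefficient is negative, so report the other preimage -R.
Answer: -96/145 + 504/725*e12 - 147/725*e13 + 28/145*e23. Recall the cover is two-to-one: with M of trace 15839/21025, both preimages act alike, and the stated e12 sign chooses the sheet.


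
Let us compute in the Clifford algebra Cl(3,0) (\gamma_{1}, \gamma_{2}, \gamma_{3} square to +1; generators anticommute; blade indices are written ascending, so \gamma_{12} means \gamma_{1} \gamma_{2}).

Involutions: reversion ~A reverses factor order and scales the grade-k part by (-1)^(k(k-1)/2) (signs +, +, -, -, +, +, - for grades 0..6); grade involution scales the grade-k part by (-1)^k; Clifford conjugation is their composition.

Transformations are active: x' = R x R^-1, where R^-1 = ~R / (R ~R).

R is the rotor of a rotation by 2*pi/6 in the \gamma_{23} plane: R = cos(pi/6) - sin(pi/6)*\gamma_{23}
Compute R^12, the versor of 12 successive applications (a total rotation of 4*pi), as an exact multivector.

Rotor phase runs at HALF the rotation angle; powers of one rotor simply add phase, so after 12 steps in \gamma_{23} the phase is 12*pi/6 = 2 \pi and R^12 = cos(2 \pi) - sin(2 \pi)*\gamma_{23}.
cos(2 \pi) = 1 and sin(2 \pi) = 0, so R^12 = 1. The total rotation 4*pi is 2 full turns, so every vector returns to itself, yet the rotor is +1, back on the identity sheet (an even number of 2*pi turns).
Answer: 1


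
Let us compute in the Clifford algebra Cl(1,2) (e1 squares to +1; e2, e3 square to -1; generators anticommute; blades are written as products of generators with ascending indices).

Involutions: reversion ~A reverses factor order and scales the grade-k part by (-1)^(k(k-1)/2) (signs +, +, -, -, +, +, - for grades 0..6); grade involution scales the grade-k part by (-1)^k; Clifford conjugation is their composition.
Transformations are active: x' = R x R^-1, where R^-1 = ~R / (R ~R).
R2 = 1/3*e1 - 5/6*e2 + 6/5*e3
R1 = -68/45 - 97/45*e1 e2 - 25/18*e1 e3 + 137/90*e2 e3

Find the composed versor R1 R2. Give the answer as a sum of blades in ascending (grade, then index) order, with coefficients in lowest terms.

Distribute over the terms of R2 (each basis-blade product reordered to ascending indices, repeated generators contracted through their squares):
R1 (1/3*e1) = -68/135*e1 + 97/135*e2 + 25/54*e3 + 137/270*e1 e2 e3
R1 (-5/6*e2) = -97/54*e1 + 34/27*e2 - 137/108*e3 - 125/108*e1 e2 e3
R1 (6/5*e3) = 5/3*e1 - 137/75*e2 - 136/75*e3 - 194/75*e1 e2 e3
Summing the partial products and collecting blades:
Answer: -19/30*e1 + 34/225*e2 - 2357/900*e3 - 971/300*e1 e2 e3


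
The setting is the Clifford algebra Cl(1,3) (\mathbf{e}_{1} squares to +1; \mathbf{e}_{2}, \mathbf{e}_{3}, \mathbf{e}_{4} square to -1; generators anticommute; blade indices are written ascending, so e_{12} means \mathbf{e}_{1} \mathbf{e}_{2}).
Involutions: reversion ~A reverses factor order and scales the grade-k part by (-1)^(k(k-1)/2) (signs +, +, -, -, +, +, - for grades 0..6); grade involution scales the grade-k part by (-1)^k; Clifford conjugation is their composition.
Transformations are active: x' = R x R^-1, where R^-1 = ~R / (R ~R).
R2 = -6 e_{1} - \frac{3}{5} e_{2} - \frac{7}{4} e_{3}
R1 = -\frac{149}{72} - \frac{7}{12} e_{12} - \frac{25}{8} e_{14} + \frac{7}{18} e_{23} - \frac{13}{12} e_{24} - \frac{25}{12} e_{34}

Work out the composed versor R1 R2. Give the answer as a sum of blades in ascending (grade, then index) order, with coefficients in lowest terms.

Distribute over the terms of R2 (each basis-blade product reordered to ascending indices, repeated generators contracted through their squares):
R1 (-6 e_{1}) = \frac{149}{12} e_{1} - \frac{7}{2} e_{2} - \frac{75}{4} e_{4} - \frac{7}{3} e_{123} + \frac{13}{2} e_{124} + \frac{25}{2} e_{134}
R1 (-\frac{3}{5} e_{2}) = -\frac{7}{20} e_{1} + \frac{149}{120} e_{2} - \frac{7}{30} e_{3} + \frac{13}{20} e_{4} - \frac{15}{8} e_{124} + \frac{5}{4} e_{234}
R1 (-\frac{7}{4} e_{3}) = \frac{49}{72} e_{2} + \frac{1043}{288} e_{3} + \frac{175}{48} e_{4} + \frac{49}{48} e_{123} - \frac{175}{32} e_{134} - \frac{91}{48} e_{234}
Summing the partial products and collecting blades:
Answer: \frac{181}{15} e_{1} - \frac{71}{45} e_{2} + \frac{4879}{1440} e_{3} - \frac{3469}{240} e_{4} - \frac{21}{16} e_{123} + \frac{37}{8} e_{124} + \frac{225}{32} e_{134} - \frac{31}{48} e_{234}


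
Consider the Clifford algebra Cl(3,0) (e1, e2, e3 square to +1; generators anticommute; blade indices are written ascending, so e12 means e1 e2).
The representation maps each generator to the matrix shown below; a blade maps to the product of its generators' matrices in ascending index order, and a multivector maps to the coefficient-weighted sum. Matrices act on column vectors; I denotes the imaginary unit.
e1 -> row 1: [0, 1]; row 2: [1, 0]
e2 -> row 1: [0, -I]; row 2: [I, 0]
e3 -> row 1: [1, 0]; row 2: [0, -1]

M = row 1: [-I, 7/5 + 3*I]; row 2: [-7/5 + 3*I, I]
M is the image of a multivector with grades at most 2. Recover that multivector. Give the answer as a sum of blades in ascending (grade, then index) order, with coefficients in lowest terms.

Method: 1, rho(e1), rho(e2), rho(e3) form a trace-orthogonal basis of the 2x2 complex matrices (tr(X Y) = 2 if X = Y, else 0), so M = m0*1 + m1*rho(e1) + m2*rho(e2) + m3*rho(e3) with m0 = tr(M)/2 = 0, m1 = tr(M rho(e1))/2 = 3*I, m2 = tr(M rho(e2))/2 = 7*I/5, m3 = tr(M rho(e3))/2 = -I.
Multiplying table entries, the bivector images are rho(e12) = I*rho(e3), rho(e13) = -I*rho(e2), rho(e23) = I*rho(e1); with real blade coefficients the real parts of m0..m3 are the coefficients of 1, e1, e2, e3 and the imaginary parts give the bivectors (e23: Im m1, e13: -Im m2, e12: Im m3).
Answer: -e12 - 7/5*e13 + 3*e23


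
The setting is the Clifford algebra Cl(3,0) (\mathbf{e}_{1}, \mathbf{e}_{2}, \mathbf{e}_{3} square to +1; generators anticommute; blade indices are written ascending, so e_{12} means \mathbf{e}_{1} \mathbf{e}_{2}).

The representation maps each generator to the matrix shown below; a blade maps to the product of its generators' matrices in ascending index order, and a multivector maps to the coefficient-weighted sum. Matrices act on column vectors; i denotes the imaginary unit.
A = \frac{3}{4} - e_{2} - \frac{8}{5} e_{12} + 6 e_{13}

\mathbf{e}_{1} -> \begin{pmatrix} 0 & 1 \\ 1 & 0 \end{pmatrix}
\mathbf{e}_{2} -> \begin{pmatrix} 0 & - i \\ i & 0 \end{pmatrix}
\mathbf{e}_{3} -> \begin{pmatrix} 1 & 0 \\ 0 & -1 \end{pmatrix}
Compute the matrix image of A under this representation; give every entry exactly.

Bivector images (products of the table entries): rho(e_{12}) = rho(\mathbf{e}_{1})rho(\mathbf{e}_{2}) = \begin{pmatrix} i & 0 \\ 0 & - i \end{pmatrix}; rho(e_{13}) = rho(\mathbf{e}_{1})rho(\mathbf{e}_{3}) = \begin{pmatrix} 0 & -1 \\ 1 & 0 \end{pmatrix}.
M = (\frac{3}{4})*1 + (-1)*rho(e_{2}) + (-\frac{8}{5})*rho(e_{12}) + (6)*rho(e_{13}), summed entrywise (1 is the identity matrix):
Answer: \begin{pmatrix} \frac{3}{4} - \frac{8 i}{5} & -6 + i \\ 6 - i & \frac{3}{4} + \frac{8 i}{5} \end{pmatrix}
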